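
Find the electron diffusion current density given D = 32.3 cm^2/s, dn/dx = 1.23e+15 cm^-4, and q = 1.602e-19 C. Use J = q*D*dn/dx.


Step 1: J = q * D * (dn/dx)
Step 2: J = 1.602e-19 * 32.3 * 1.23e+15
Step 3: J = 6.36e-03 A/cm^2

6.36e-03


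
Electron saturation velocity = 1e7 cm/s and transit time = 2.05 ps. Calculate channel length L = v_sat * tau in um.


Step 1: tau in seconds = 2.05 ps * 1e-12 = 2.0500e-12 s
Step 2: L = v_sat * tau = 1e7 * 2.0500e-12 = 2.0500e-05 cm
Step 3: L in um = 2.0500e-05 * 1e4 = 0.205 um

0.205


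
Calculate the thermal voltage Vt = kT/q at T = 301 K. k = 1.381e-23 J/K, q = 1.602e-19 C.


Step 1: kT = 1.381e-23 * 301 = 4.15681e-21 J
Step 2: Vt = kT/q = 4.15681e-21 / 1.602e-19
Step 3: Vt = 0.02595 V

0.02595


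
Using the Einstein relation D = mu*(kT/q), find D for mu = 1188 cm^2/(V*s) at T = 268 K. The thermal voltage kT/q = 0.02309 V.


Step 1: D = mu * (kT/q)
Step 2: D = 1188 * 0.02309
Step 3: D = 27.43 cm^2/s

27.43


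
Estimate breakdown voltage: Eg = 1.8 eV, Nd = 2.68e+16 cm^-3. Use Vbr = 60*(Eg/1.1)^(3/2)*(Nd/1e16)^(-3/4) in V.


Step 1: Eg/1.1 = 1.8/1.1 = 1.636364
Step 2: (Eg/1.1)^1.5 = 1.636364^1.5 = 2.093244
Step 3: (Nd/1e16)^(-0.75) = (2.68)^(-0.75) = 0.477418
Step 4: Vbr = 60 * 2.093244 * 0.477418 = 60.0 V

60.0


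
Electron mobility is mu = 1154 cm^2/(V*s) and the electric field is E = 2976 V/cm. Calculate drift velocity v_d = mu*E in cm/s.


Step 1: v_d = mu * E
Step 2: v_d = 1154 * 2976 = 3434304
Step 3: v_d = 3.43e+06 cm/s

3.43e+06


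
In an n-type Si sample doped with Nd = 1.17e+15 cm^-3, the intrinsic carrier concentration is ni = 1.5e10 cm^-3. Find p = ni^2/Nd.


Step 1: Since Nd >> ni, n ≈ Nd = 1.17e+15 cm^-3
Step 2: p = ni^2 / n = (1.5e10)^2 / 1.17e+15
Step 3: p = 2.25e20 / 1.17e+15 = 1.92e+05 cm^-3

1.92e+05


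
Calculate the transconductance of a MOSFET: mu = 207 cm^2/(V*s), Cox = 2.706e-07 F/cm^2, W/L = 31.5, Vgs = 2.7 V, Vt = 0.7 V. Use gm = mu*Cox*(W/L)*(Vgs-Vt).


Step 1: Vov = Vgs - Vt = 2.7 - 0.7 = 2.0 V
Step 2: gm = mu * Cox * (W/L) * Vov
Step 3: gm = 207 * 2.706e-07 * 31.5 * 2.0 = 3.53e-03 S

3.53e-03


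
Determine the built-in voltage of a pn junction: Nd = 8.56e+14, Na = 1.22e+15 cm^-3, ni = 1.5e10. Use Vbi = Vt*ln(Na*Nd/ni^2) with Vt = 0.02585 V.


Step 1: Compute Na*Nd/ni^2 = 1.22e+15 * 8.56e+14 / (1.5e10)^2 = 4.6414e+09
Step 2: ln(4.6414e+09) = 22.2583
Step 3: Vbi = 0.02585 * 22.2583 = 0.575 V

0.575


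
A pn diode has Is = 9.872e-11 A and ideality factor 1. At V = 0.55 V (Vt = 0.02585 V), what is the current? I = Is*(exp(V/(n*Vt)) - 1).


Step 1: V/(n*Vt) = 0.55/(1*0.02585) = 21.2766
Step 2: exp(21.2766) = 1.7390e+09
Step 3: I = 9.872e-11 * (1.7390e+09 - 1) = 1.72e-01 A

1.72e-01


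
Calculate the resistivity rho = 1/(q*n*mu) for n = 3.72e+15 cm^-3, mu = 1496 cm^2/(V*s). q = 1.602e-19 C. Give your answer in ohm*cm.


Step 1: sigma = q * n * mu = 1.602e-19 * 3.72e+15 * 1496 = 8.91532e-01 S/cm
Step 2: rho = 1 / sigma = 1 / 8.91532e-01 = 1.122 ohm*cm

1.122


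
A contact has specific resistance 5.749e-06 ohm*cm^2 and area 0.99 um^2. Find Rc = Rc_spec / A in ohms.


Step 1: Convert area to cm^2: 0.99 um^2 = 9.9000e-09 cm^2
Step 2: Rc = Rc_spec / A = 5.749e-06 / 9.9000e-09
Step 3: Rc = 5.81e+02 ohms

5.81e+02


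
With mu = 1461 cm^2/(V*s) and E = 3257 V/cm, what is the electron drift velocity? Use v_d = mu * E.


Step 1: v_d = mu * E
Step 2: v_d = 1461 * 3257 = 4758477
Step 3: v_d = 4.76e+06 cm/s

4.76e+06


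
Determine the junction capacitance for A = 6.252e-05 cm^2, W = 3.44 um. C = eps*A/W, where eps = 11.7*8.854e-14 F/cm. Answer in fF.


Step 1: eps_Si = 11.7 * 8.854e-14 = 1.035918e-12 F/cm
Step 2: W in cm = 3.44 * 1e-4 = 3.44e-04 cm
Step 3: C = 1.035918e-12 * 6.252e-05 / 3.44e-04 = 1.882721e-13 F
Step 4: C = 188.27 fF

188.27


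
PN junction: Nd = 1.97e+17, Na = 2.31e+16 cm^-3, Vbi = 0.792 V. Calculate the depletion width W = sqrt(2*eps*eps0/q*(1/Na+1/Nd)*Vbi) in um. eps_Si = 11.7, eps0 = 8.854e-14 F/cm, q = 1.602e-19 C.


Step 1: 1/Na + 1/Nd = 1/2.31e+16 + 1/1.97e+17 = 4.83662e-17
Step 2: 2*eps*eps0/q = 2*11.7*8.854e-14/1.602e-19 = 1.293281e+07
Step 3: W^2 = 1.293281e+07 * 4.83662e-17 * 0.792 = 4.95405e-10
Step 4: W = sqrt(4.95405e-10) = 2.226e-05 cm = 0.2226 um

0.2226


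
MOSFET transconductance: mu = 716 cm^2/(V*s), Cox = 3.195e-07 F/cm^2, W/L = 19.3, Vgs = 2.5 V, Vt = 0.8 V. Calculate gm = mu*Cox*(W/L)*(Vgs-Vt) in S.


Step 1: Vov = Vgs - Vt = 2.5 - 0.8 = 1.7 V
Step 2: gm = mu * Cox * (W/L) * Vov
Step 3: gm = 716 * 3.195e-07 * 19.3 * 1.7 = 7.51e-03 S

7.51e-03


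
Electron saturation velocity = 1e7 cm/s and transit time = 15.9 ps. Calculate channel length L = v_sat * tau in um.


Step 1: tau in seconds = 15.9 ps * 1e-12 = 1.5900e-11 s
Step 2: L = v_sat * tau = 1e7 * 1.5900e-11 = 1.5900e-04 cm
Step 3: L in um = 1.5900e-04 * 1e4 = 1.59 um

1.59


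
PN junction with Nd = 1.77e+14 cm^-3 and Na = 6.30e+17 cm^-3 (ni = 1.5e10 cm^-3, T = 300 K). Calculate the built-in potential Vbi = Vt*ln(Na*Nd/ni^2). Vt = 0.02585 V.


Step 1: Compute Na*Nd/ni^2 = 6.30e+17 * 1.77e+14 / (1.5e10)^2 = 4.9560e+11
Step 2: ln(4.9560e+11) = 26.9290
Step 3: Vbi = 0.02585 * 26.9290 = 0.696 V

0.696


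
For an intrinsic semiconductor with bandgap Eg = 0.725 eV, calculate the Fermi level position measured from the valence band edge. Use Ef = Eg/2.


Step 1: For an intrinsic semiconductor, the Fermi level sits at midgap.
Step 2: Ef = Eg / 2 = 0.725 / 2 = 0.3625 eV

0.3625


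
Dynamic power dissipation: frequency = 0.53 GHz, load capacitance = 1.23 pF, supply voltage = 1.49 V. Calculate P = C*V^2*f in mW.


Step 1: V^2 = 1.49^2 = 2.2201 V^2
Step 2: P = C*V^2*f = 1.23e-12 F * 2.2201 * 0.53e9 Hz
Step 3: P = 1.44728319e-03 W
Step 4: P = 1.447 mW

1.447


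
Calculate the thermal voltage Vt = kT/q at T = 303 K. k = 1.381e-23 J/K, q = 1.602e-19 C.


Step 1: kT = 1.381e-23 * 303 = 4.18443e-21 J
Step 2: Vt = kT/q = 4.18443e-21 / 1.602e-19
Step 3: Vt = 0.02612 V

0.02612


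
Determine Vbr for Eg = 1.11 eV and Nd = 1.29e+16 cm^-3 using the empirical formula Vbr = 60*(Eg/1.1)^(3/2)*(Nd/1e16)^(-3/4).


Step 1: Eg/1.1 = 1.11/1.1 = 1.009091
Step 2: (Eg/1.1)^1.5 = 1.009091^1.5 = 1.013667
Step 3: (Nd/1e16)^(-0.75) = (1.29)^(-0.75) = 0.826148
Step 4: Vbr = 60 * 1.013667 * 0.826148 = 50.2 V

50.2


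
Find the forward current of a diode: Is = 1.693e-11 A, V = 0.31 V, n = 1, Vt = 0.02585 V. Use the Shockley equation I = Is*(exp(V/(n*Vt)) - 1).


Step 1: V/(n*Vt) = 0.31/(1*0.02585) = 11.9923
Step 2: exp(11.9923) = 1.6151e+05
Step 3: I = 1.693e-11 * (1.6151e+05 - 1) = 2.73e-06 A

2.73e-06


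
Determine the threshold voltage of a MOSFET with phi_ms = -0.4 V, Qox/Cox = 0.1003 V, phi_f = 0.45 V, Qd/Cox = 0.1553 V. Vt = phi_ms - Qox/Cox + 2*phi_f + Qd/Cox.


Step 1: Vt = phi_ms - Qox/Cox + 2*phi_f + Qd/Cox
Step 2: Vt = -0.4 - 0.1003 + 2*0.45 + 0.1553
Step 3: Vt = -0.4 - 0.1003 + 0.9 + 0.1553
Step 4: Vt = 0.555 V

0.555


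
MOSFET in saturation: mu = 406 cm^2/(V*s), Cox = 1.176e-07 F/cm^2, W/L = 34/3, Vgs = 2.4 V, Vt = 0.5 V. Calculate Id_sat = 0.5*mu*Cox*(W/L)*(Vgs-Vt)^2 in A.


Step 1: Overdrive voltage Vov = Vgs - Vt = 2.4 - 0.5 = 1.9 V
Step 2: W/L = 34/3 = 11.3333
Step 3: Id = 0.5 * 406 * 1.176e-07 * 11.3333 * 1.9^2
Step 4: Id = 9.77e-04 A

9.77e-04


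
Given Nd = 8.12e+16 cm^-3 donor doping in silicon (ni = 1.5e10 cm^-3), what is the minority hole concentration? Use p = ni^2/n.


Step 1: Since Nd >> ni, n ≈ Nd = 8.12e+16 cm^-3
Step 2: p = ni^2 / n = (1.5e10)^2 / 8.12e+16
Step 3: p = 2.25e20 / 8.12e+16 = 2.77e+03 cm^-3

2.77e+03


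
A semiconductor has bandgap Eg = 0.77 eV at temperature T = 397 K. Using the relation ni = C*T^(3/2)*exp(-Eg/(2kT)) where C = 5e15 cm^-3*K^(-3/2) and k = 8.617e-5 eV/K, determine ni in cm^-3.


Step 1: Compute kT = 8.617e-5 * 397 = 0.03420949 eV
Step 2: Exponent = -Eg/(2kT) = -0.77/(2*0.03420949) = -11.25419
Step 3: T^(3/2) = 397^1.5 = 7910.17
Step 4: ni = 5e15 * 7910.17 * exp(-11.25419) = 5.12e+14 cm^-3

5.12e+14


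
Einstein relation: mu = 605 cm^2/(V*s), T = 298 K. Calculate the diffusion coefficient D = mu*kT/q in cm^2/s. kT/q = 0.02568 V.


Step 1: D = mu * (kT/q)
Step 2: D = 605 * 0.02568
Step 3: D = 15.54 cm^2/s

15.54


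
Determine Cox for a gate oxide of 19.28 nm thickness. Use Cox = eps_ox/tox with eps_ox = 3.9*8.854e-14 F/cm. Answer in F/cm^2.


Step 1: eps_ox = 3.9 * 8.854e-14 = 3.45306e-13 F/cm
Step 2: tox in cm = 19.28 nm * 1e-7 = 1.9280e-06 cm
Step 3: Cox = 3.45306e-13 / 1.9280e-06 = 1.79e-07 F/cm^2

1.79e-07


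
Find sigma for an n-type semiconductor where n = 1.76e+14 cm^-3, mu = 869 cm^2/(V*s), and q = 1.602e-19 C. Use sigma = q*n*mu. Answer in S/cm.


Step 1: sigma = q * n * mu
Step 2: sigma = 1.602e-19 * 1.76e+14 * 869
Step 3: sigma = 2.450e-02 S/cm

2.450e-02


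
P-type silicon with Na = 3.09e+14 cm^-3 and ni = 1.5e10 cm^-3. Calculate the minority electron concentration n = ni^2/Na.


Step 1: Majority hole concentration p ≈ Na = 3.09e+14 cm^-3
Step 2: n = ni^2 / Na = (1.5e10)^2 / 3.09e+14
Step 3: n = 7.28e+05 cm^-3

7.28e+05


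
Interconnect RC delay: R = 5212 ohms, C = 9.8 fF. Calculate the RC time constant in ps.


Step 1: tau = R * C
Step 2: tau = 5212 * 9.8 fF = 5212 * 9.8e-15 F
Step 3: tau = 5.10776e-11 s = 51.0776 ps

51.0776


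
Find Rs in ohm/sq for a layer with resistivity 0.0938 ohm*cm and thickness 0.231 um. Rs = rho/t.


Step 1: Convert thickness to cm: t = 0.231 um = 2.3100e-05 cm
Step 2: Rs = rho / t = 0.0938 / 2.3100e-05
Step 3: Rs = 4060.6 ohm/sq

4060.6


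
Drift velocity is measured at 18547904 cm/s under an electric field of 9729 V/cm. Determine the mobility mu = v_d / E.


Step 1: mu = v_d / E
Step 2: mu = 18547904 / 9729
Step 3: mu = 1906.46 cm^2/(V*s)

1906.46


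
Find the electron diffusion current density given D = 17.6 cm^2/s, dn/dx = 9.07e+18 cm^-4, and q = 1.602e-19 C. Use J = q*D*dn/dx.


Step 1: J = q * D * (dn/dx)
Step 2: J = 1.602e-19 * 17.6 * 9.07e+18
Step 3: J = 2.56e+01 A/cm^2

2.56e+01


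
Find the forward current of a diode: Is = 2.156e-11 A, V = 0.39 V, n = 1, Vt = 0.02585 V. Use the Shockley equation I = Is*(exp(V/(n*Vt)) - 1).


Step 1: V/(n*Vt) = 0.39/(1*0.02585) = 15.0870
Step 2: exp(15.0870) = 3.5662e+06
Step 3: I = 2.156e-11 * (3.5662e+06 - 1) = 7.69e-05 A

7.69e-05


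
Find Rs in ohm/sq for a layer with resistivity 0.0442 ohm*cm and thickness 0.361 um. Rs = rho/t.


Step 1: Convert thickness to cm: t = 0.361 um = 3.6100e-05 cm
Step 2: Rs = rho / t = 0.0442 / 3.6100e-05
Step 3: Rs = 1224.4 ohm/sq

1224.4


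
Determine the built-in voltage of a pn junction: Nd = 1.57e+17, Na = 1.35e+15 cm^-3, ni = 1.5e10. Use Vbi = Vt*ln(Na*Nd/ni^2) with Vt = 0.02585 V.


Step 1: Compute Na*Nd/ni^2 = 1.35e+15 * 1.57e+17 / (1.5e10)^2 = 9.4200e+11
Step 2: ln(9.4200e+11) = 27.5713
Step 3: Vbi = 0.02585 * 27.5713 = 0.713 V

0.713


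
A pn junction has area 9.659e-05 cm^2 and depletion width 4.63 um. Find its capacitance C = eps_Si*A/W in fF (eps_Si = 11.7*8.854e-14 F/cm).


Step 1: eps_Si = 11.7 * 8.854e-14 = 1.035918e-12 F/cm
Step 2: W in cm = 4.63 * 1e-4 = 4.63e-04 cm
Step 3: C = 1.035918e-12 * 9.659e-05 / 4.63e-04 = 2.161108e-13 F
Step 4: C = 216.11 fF

216.11


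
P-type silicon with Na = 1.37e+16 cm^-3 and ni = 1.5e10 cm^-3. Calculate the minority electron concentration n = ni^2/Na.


Step 1: Majority hole concentration p ≈ Na = 1.37e+16 cm^-3
Step 2: n = ni^2 / Na = (1.5e10)^2 / 1.37e+16
Step 3: n = 1.64e+04 cm^-3

1.64e+04


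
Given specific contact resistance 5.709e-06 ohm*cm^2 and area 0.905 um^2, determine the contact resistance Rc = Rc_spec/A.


Step 1: Convert area to cm^2: 0.905 um^2 = 9.0500e-09 cm^2
Step 2: Rc = Rc_spec / A = 5.709e-06 / 9.0500e-09
Step 3: Rc = 6.31e+02 ohms

6.31e+02


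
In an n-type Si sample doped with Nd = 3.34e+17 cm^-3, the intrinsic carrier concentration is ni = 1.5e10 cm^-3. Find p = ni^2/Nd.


Step 1: Since Nd >> ni, n ≈ Nd = 3.34e+17 cm^-3
Step 2: p = ni^2 / n = (1.5e10)^2 / 3.34e+17
Step 3: p = 2.25e20 / 3.34e+17 = 6.74e+02 cm^-3

6.74e+02


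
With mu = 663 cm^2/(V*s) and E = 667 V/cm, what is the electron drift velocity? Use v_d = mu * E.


Step 1: v_d = mu * E
Step 2: v_d = 663 * 667 = 442221
Step 3: v_d = 4.42e+05 cm/s

4.42e+05


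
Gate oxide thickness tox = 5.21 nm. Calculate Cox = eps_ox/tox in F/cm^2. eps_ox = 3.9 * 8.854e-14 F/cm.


Step 1: eps_ox = 3.9 * 8.854e-14 = 3.45306e-13 F/cm
Step 2: tox in cm = 5.21 nm * 1e-7 = 5.2100e-07 cm
Step 3: Cox = 3.45306e-13 / 5.2100e-07 = 6.63e-07 F/cm^2

6.63e-07


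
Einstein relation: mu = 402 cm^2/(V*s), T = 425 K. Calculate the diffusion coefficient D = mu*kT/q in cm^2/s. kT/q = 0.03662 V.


Step 1: D = mu * (kT/q)
Step 2: D = 402 * 0.03662
Step 3: D = 14.72 cm^2/s

14.72


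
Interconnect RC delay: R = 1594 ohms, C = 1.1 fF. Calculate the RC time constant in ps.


Step 1: tau = R * C
Step 2: tau = 1594 * 1.1 fF = 1594 * 1.1e-15 F
Step 3: tau = 1.7534e-12 s = 1.7534 ps

1.7534


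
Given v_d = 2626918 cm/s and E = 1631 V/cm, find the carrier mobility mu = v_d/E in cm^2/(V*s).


Step 1: mu = v_d / E
Step 2: mu = 2626918 / 1631
Step 3: mu = 1610.62 cm^2/(V*s)

1610.62


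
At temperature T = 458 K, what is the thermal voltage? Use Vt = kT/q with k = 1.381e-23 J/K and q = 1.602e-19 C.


Step 1: kT = 1.381e-23 * 458 = 6.32498e-21 J
Step 2: Vt = kT/q = 6.32498e-21 / 1.602e-19
Step 3: Vt = 0.03948 V

0.03948


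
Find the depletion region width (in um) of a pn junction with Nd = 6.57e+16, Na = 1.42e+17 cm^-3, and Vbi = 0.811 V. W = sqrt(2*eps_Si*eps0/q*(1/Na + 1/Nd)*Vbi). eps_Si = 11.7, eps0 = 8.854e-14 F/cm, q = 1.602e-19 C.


Step 1: 1/Na + 1/Nd = 1/1.42e+17 + 1/6.57e+16 = 2.22630e-17
Step 2: 2*eps*eps0/q = 2*11.7*8.854e-14/1.602e-19 = 1.293281e+07
Step 3: W^2 = 1.293281e+07 * 2.22630e-17 * 0.811 = 2.33506e-10
Step 4: W = sqrt(2.33506e-10) = 1.528e-05 cm = 0.1528 um

0.1528


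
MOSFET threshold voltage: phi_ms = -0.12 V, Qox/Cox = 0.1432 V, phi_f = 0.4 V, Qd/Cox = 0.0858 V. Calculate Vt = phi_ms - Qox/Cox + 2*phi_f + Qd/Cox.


Step 1: Vt = phi_ms - Qox/Cox + 2*phi_f + Qd/Cox
Step 2: Vt = -0.12 - 0.1432 + 2*0.4 + 0.0858
Step 3: Vt = -0.12 - 0.1432 + 0.8 + 0.0858
Step 4: Vt = 0.6226 V

0.6226


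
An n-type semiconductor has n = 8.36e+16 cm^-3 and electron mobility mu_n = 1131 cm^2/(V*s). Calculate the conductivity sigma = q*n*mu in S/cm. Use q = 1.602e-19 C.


Step 1: sigma = q * n * mu
Step 2: sigma = 1.602e-19 * 8.36e+16 * 1131
Step 3: sigma = 1.515e+01 S/cm

1.515e+01


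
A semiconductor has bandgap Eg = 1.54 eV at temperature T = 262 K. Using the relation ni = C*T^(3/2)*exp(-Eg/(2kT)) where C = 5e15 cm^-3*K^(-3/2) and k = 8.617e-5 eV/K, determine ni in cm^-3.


Step 1: Compute kT = 8.617e-5 * 262 = 0.02257654 eV
Step 2: Exponent = -Eg/(2kT) = -1.54/(2*0.02257654) = -34.10620
Step 3: T^(3/2) = 262^1.5 = 4240.84
Step 4: ni = 5e15 * 4240.84 * exp(-34.10620) = 3.27e+04 cm^-3

3.27e+04


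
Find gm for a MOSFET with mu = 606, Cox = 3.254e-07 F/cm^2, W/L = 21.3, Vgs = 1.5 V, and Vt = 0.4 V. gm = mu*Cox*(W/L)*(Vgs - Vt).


Step 1: Vov = Vgs - Vt = 1.5 - 0.4 = 1.1 V
Step 2: gm = mu * Cox * (W/L) * Vov
Step 3: gm = 606 * 3.254e-07 * 21.3 * 1.1 = 4.62e-03 S

4.62e-03


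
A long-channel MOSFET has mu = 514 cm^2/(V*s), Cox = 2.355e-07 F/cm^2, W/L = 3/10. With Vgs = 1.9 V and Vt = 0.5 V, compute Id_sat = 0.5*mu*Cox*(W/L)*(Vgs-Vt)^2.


Step 1: Overdrive voltage Vov = Vgs - Vt = 1.9 - 0.5 = 1.4 V
Step 2: W/L = 3/10 = 0.3
Step 3: Id = 0.5 * 514 * 2.355e-07 * 0.3 * 1.4^2
Step 4: Id = 3.56e-05 A

3.56e-05


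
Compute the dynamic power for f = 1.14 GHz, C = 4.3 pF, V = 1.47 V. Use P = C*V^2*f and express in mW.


Step 1: V^2 = 1.47^2 = 2.1609 V^2
Step 2: P = C*V^2*f = 4.3e-12 F * 2.1609 * 1.14e9 Hz
Step 3: P = 1.05927318e-02 W
Step 4: P = 10.593 mW

10.593


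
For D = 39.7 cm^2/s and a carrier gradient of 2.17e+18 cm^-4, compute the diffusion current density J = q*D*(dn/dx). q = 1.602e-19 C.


Step 1: J = q * D * (dn/dx)
Step 2: J = 1.602e-19 * 39.7 * 2.17e+18
Step 3: J = 1.38e+01 A/cm^2

1.38e+01


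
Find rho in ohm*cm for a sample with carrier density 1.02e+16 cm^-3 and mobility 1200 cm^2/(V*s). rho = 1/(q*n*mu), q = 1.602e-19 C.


Step 1: sigma = q * n * mu = 1.602e-19 * 1.02e+16 * 1200 = 1.96085e+00 S/cm
Step 2: rho = 1 / sigma = 1 / 1.96085e+00 = 0.51 ohm*cm

0.51


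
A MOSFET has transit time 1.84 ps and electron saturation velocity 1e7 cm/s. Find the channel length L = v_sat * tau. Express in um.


Step 1: tau in seconds = 1.84 ps * 1e-12 = 1.8400e-12 s
Step 2: L = v_sat * tau = 1e7 * 1.8400e-12 = 1.8400e-05 cm
Step 3: L in um = 1.8400e-05 * 1e4 = 0.184 um

0.184


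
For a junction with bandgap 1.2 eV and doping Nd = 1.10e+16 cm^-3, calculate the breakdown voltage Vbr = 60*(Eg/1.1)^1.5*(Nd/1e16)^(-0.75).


Step 1: Eg/1.1 = 1.2/1.1 = 1.090909
Step 2: (Eg/1.1)^1.5 = 1.090909^1.5 = 1.139417
Step 3: (Nd/1e16)^(-0.75) = (1.1)^(-0.75) = 0.931012
Step 4: Vbr = 60 * 1.139417 * 0.931012 = 63.6 V

63.6


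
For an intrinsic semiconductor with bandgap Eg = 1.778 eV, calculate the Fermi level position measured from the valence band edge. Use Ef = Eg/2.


Step 1: For an intrinsic semiconductor, the Fermi level sits at midgap.
Step 2: Ef = Eg / 2 = 1.778 / 2 = 0.889 eV

0.889


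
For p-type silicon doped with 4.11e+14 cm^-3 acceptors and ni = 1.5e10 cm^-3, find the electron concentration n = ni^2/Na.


Step 1: Majority hole concentration p ≈ Na = 4.11e+14 cm^-3
Step 2: n = ni^2 / Na = (1.5e10)^2 / 4.11e+14
Step 3: n = 5.47e+05 cm^-3

5.47e+05


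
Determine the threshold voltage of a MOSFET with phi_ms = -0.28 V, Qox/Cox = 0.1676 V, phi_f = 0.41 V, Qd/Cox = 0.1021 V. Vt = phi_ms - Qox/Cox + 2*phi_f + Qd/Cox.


Step 1: Vt = phi_ms - Qox/Cox + 2*phi_f + Qd/Cox
Step 2: Vt = -0.28 - 0.1676 + 2*0.41 + 0.1021
Step 3: Vt = -0.28 - 0.1676 + 0.82 + 0.1021
Step 4: Vt = 0.4745 V

0.4745


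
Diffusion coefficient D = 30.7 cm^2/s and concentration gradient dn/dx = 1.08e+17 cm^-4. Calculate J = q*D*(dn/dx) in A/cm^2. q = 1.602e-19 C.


Step 1: J = q * D * (dn/dx)
Step 2: J = 1.602e-19 * 30.7 * 1.08e+17
Step 3: J = 5.31e-01 A/cm^2

5.31e-01


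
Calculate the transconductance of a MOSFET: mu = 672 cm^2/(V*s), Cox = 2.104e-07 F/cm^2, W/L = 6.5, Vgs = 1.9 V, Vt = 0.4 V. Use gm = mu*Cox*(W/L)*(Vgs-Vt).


Step 1: Vov = Vgs - Vt = 1.9 - 0.4 = 1.5 V
Step 2: gm = mu * Cox * (W/L) * Vov
Step 3: gm = 672 * 2.104e-07 * 6.5 * 1.5 = 1.38e-03 S

1.38e-03


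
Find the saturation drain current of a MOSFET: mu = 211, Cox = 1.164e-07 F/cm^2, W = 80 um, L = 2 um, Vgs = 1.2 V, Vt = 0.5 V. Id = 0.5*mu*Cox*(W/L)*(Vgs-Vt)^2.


Step 1: Overdrive voltage Vov = Vgs - Vt = 1.2 - 0.5 = 0.7 V
Step 2: W/L = 80/2 = 40
Step 3: Id = 0.5 * 211 * 1.164e-07 * 40 * 0.7^2
Step 4: Id = 2.41e-04 A

2.41e-04


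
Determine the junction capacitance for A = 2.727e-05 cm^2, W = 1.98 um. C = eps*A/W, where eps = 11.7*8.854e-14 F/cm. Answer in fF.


Step 1: eps_Si = 11.7 * 8.854e-14 = 1.035918e-12 F/cm
Step 2: W in cm = 1.98 * 1e-4 = 1.98e-04 cm
Step 3: C = 1.035918e-12 * 2.727e-05 / 1.98e-04 = 1.426742e-13 F
Step 4: C = 142.67 fF

142.67


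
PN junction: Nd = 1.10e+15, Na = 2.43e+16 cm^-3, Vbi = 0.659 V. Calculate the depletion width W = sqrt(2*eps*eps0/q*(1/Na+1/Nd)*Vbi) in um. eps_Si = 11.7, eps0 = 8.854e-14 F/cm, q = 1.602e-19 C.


Step 1: 1/Na + 1/Nd = 1/2.43e+16 + 1/1.10e+15 = 9.50243e-16
Step 2: 2*eps*eps0/q = 2*11.7*8.854e-14/1.602e-19 = 1.293281e+07
Step 3: W^2 = 1.293281e+07 * 9.50243e-16 * 0.659 = 8.09866e-09
Step 4: W = sqrt(8.09866e-09) = 8.999e-05 cm = 0.8999 um

0.8999


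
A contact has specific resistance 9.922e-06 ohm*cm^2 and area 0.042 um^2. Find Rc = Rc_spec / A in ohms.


Step 1: Convert area to cm^2: 0.042 um^2 = 4.2000e-10 cm^2
Step 2: Rc = Rc_spec / A = 9.922e-06 / 4.2000e-10
Step 3: Rc = 2.36e+04 ohms

2.36e+04


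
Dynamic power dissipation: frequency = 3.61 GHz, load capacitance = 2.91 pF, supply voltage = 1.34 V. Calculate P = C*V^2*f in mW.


Step 1: V^2 = 1.34^2 = 1.7956 V^2
Step 2: P = C*V^2*f = 2.91e-12 F * 1.7956 * 3.61e9 Hz
Step 3: P = 1.886295756e-02 W
Step 4: P = 18.863 mW

18.863


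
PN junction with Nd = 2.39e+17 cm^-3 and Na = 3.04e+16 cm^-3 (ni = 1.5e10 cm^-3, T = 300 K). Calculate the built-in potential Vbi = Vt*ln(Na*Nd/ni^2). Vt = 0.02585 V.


Step 1: Compute Na*Nd/ni^2 = 3.04e+16 * 2.39e+17 / (1.5e10)^2 = 3.2292e+13
Step 2: ln(3.2292e+13) = 31.1058
Step 3: Vbi = 0.02585 * 31.1058 = 0.804 V

0.804


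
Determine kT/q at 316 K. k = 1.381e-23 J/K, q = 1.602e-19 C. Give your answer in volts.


Step 1: kT = 1.381e-23 * 316 = 4.36396e-21 J
Step 2: Vt = kT/q = 4.36396e-21 / 1.602e-19
Step 3: Vt = 0.02724 V

0.02724


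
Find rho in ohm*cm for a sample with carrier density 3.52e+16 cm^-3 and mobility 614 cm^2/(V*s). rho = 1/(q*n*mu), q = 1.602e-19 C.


Step 1: sigma = q * n * mu = 1.602e-19 * 3.52e+16 * 614 = 3.46237e+00 S/cm
Step 2: rho = 1 / sigma = 1 / 3.46237e+00 = 0.2888 ohm*cm

0.2888


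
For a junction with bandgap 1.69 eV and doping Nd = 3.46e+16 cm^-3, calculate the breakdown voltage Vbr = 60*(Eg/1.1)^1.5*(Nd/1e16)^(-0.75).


Step 1: Eg/1.1 = 1.69/1.1 = 1.536364
Step 2: (Eg/1.1)^1.5 = 1.536364^1.5 = 1.904326
Step 3: (Nd/1e16)^(-0.75) = (3.46)^(-0.75) = 0.394178
Step 4: Vbr = 60 * 1.904326 * 0.394178 = 45.0 V

45.0


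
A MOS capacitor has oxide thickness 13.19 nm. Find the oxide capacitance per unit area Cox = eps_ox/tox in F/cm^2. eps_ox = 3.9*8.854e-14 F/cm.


Step 1: eps_ox = 3.9 * 8.854e-14 = 3.45306e-13 F/cm
Step 2: tox in cm = 13.19 nm * 1e-7 = 1.3190e-06 cm
Step 3: Cox = 3.45306e-13 / 1.3190e-06 = 2.62e-07 F/cm^2

2.62e-07


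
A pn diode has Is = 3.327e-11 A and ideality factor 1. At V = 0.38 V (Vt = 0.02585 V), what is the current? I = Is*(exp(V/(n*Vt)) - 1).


Step 1: V/(n*Vt) = 0.38/(1*0.02585) = 14.7002
Step 2: exp(14.7002) = 2.4222e+06
Step 3: I = 3.327e-11 * (2.4222e+06 - 1) = 8.06e-05 A

8.06e-05


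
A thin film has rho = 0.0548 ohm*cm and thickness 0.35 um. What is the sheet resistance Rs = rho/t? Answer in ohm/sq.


Step 1: Convert thickness to cm: t = 0.35 um = 3.5000e-05 cm
Step 2: Rs = rho / t = 0.0548 / 3.5000e-05
Step 3: Rs = 1565.7 ohm/sq

1565.7


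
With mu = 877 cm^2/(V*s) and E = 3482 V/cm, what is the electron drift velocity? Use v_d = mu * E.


Step 1: v_d = mu * E
Step 2: v_d = 877 * 3482 = 3053714
Step 3: v_d = 3.05e+06 cm/s

3.05e+06


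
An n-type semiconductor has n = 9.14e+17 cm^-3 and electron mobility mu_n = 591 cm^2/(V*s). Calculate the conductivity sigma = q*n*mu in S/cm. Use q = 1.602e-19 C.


Step 1: sigma = q * n * mu
Step 2: sigma = 1.602e-19 * 9.14e+17 * 591
Step 3: sigma = 8.654e+01 S/cm

8.654e+01


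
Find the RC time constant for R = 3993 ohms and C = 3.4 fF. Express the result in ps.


Step 1: tau = R * C
Step 2: tau = 3993 * 3.4 fF = 3993 * 3.4e-15 F
Step 3: tau = 1.35762e-11 s = 13.5762 ps

13.5762


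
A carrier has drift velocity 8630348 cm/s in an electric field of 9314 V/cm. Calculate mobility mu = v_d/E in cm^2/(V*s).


Step 1: mu = v_d / E
Step 2: mu = 8630348 / 9314
Step 3: mu = 926.6 cm^2/(V*s)

926.6


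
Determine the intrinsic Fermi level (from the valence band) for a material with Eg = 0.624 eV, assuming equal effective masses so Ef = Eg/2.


Step 1: For an intrinsic semiconductor, the Fermi level sits at midgap.
Step 2: Ef = Eg / 2 = 0.624 / 2 = 0.312 eV

0.312


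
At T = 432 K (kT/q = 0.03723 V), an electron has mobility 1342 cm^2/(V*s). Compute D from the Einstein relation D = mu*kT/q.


Step 1: D = mu * (kT/q)
Step 2: D = 1342 * 0.03723
Step 3: D = 49.96 cm^2/s

49.96


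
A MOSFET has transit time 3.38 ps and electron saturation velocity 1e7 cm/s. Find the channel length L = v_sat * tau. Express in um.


Step 1: tau in seconds = 3.38 ps * 1e-12 = 3.3800e-12 s
Step 2: L = v_sat * tau = 1e7 * 3.3800e-12 = 3.3800e-05 cm
Step 3: L in um = 3.3800e-05 * 1e4 = 0.338 um

0.338


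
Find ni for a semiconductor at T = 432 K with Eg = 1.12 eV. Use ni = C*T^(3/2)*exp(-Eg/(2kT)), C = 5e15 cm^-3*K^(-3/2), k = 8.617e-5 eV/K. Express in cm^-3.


Step 1: Compute kT = 8.617e-5 * 432 = 0.03722544 eV
Step 2: Exponent = -Eg/(2kT) = -1.12/(2*0.03722544) = -15.04348
Step 3: T^(3/2) = 432^1.5 = 8978.95
Step 4: ni = 5e15 * 8978.95 * exp(-15.04348) = 1.31e+13 cm^-3

1.31e+13


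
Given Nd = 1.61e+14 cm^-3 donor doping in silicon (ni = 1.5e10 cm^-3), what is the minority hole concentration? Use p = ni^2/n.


Step 1: Since Nd >> ni, n ≈ Nd = 1.61e+14 cm^-3
Step 2: p = ni^2 / n = (1.5e10)^2 / 1.61e+14
Step 3: p = 2.25e20 / 1.61e+14 = 1.40e+06 cm^-3

1.40e+06


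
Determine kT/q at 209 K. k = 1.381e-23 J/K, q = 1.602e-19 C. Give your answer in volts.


Step 1: kT = 1.381e-23 * 209 = 2.88629e-21 J
Step 2: Vt = kT/q = 2.88629e-21 / 1.602e-19
Step 3: Vt = 0.01802 V

0.01802


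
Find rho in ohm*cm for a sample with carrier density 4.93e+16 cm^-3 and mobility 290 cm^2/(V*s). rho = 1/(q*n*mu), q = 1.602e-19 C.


Step 1: sigma = q * n * mu = 1.602e-19 * 4.93e+16 * 290 = 2.29038e+00 S/cm
Step 2: rho = 1 / sigma = 1 / 2.29038e+00 = 0.4366 ohm*cm

0.4366


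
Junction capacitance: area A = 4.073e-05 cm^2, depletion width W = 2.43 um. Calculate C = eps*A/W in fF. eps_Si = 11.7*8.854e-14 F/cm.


Step 1: eps_Si = 11.7 * 8.854e-14 = 1.035918e-12 F/cm
Step 2: W in cm = 2.43 * 1e-4 = 2.43e-04 cm
Step 3: C = 1.035918e-12 * 4.073e-05 / 2.43e-04 = 1.736335e-13 F
Step 4: C = 173.63 fF

173.63


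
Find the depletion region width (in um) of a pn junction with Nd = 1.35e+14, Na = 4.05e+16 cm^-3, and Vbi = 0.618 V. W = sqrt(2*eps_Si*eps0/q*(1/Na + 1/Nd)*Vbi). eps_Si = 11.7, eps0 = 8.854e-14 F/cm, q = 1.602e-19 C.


Step 1: 1/Na + 1/Nd = 1/4.05e+16 + 1/1.35e+14 = 7.43210e-15
Step 2: 2*eps*eps0/q = 2*11.7*8.854e-14/1.602e-19 = 1.293281e+07
Step 3: W^2 = 1.293281e+07 * 7.43210e-15 * 0.618 = 5.94009e-08
Step 4: W = sqrt(5.94009e-08) = 2.437e-04 cm = 2.437 um

2.437


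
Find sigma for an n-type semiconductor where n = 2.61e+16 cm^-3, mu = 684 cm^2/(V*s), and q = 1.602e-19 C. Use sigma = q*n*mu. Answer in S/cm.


Step 1: sigma = q * n * mu
Step 2: sigma = 1.602e-19 * 2.61e+16 * 684
Step 3: sigma = 2.860e+00 S/cm

2.860e+00


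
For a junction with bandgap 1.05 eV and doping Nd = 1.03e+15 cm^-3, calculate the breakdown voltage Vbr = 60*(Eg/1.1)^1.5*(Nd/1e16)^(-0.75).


Step 1: Eg/1.1 = 1.05/1.1 = 0.954545
Step 2: (Eg/1.1)^1.5 = 0.954545^1.5 = 0.932598
Step 3: (Nd/1e16)^(-0.75) = (0.103)^(-0.75) = 5.500119
Step 4: Vbr = 60 * 0.932598 * 5.500119 = 307.8 V

307.8


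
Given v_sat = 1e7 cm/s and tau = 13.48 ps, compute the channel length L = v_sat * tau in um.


Step 1: tau in seconds = 13.48 ps * 1e-12 = 1.3480e-11 s
Step 2: L = v_sat * tau = 1e7 * 1.3480e-11 = 1.3480e-04 cm
Step 3: L in um = 1.3480e-04 * 1e4 = 1.348 um

1.348


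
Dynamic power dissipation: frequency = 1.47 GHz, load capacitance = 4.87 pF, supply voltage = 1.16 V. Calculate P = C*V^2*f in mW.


Step 1: V^2 = 1.16^2 = 1.3456 V^2
Step 2: P = C*V^2*f = 4.87e-12 F * 1.3456 * 1.47e9 Hz
Step 3: P = 9.63301584e-03 W
Step 4: P = 9.633 mW

9.633


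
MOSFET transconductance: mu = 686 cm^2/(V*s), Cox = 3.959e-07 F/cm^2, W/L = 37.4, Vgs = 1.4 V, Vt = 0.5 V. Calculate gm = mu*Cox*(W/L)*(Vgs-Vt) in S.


Step 1: Vov = Vgs - Vt = 1.4 - 0.5 = 0.9 V
Step 2: gm = mu * Cox * (W/L) * Vov
Step 3: gm = 686 * 3.959e-07 * 37.4 * 0.9 = 9.14e-03 S

9.14e-03


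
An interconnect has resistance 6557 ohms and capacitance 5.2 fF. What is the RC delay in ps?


Step 1: tau = R * C
Step 2: tau = 6557 * 5.2 fF = 6557 * 5.2e-15 F
Step 3: tau = 3.40964e-11 s = 34.0964 ps

34.0964


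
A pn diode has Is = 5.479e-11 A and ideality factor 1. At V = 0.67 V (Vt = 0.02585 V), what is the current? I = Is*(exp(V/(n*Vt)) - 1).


Step 1: V/(n*Vt) = 0.67/(1*0.02585) = 25.9188
Step 2: exp(25.9188) = 1.8046e+11
Step 3: I = 5.479e-11 * (1.8046e+11 - 1) = 9.89e+00 A

9.89e+00


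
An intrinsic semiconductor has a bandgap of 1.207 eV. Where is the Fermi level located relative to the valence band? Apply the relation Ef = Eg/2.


Step 1: For an intrinsic semiconductor, the Fermi level sits at midgap.
Step 2: Ef = Eg / 2 = 1.207 / 2 = 0.6035 eV

0.6035


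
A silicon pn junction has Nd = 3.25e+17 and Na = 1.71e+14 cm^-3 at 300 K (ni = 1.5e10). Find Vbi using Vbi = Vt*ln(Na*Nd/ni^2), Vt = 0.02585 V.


Step 1: Compute Na*Nd/ni^2 = 1.71e+14 * 3.25e+17 / (1.5e10)^2 = 2.4700e+11
Step 2: ln(2.4700e+11) = 26.2327
Step 3: Vbi = 0.02585 * 26.2327 = 0.678 V

0.678


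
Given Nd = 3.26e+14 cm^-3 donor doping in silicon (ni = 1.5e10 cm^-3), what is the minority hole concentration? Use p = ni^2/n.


Step 1: Since Nd >> ni, n ≈ Nd = 3.26e+14 cm^-3
Step 2: p = ni^2 / n = (1.5e10)^2 / 3.26e+14
Step 3: p = 2.25e20 / 3.26e+14 = 6.90e+05 cm^-3

6.90e+05


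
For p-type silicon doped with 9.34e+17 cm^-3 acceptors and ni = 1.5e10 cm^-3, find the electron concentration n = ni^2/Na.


Step 1: Majority hole concentration p ≈ Na = 9.34e+17 cm^-3
Step 2: n = ni^2 / Na = (1.5e10)^2 / 9.34e+17
Step 3: n = 2.41e+02 cm^-3

2.41e+02


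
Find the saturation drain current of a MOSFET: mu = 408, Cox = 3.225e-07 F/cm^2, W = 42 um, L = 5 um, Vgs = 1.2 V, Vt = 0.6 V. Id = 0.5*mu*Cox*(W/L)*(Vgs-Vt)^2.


Step 1: Overdrive voltage Vov = Vgs - Vt = 1.2 - 0.6 = 0.6 V
Step 2: W/L = 42/5 = 8.4
Step 3: Id = 0.5 * 408 * 3.225e-07 * 8.4 * 0.6^2
Step 4: Id = 1.99e-04 A

1.99e-04


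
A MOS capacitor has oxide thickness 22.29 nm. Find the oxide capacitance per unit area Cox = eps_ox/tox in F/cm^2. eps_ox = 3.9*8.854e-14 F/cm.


Step 1: eps_ox = 3.9 * 8.854e-14 = 3.45306e-13 F/cm
Step 2: tox in cm = 22.29 nm * 1e-7 = 2.2290e-06 cm
Step 3: Cox = 3.45306e-13 / 2.2290e-06 = 1.55e-07 F/cm^2

1.55e-07


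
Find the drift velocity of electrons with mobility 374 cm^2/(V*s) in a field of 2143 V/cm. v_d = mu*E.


Step 1: v_d = mu * E
Step 2: v_d = 374 * 2143 = 801482
Step 3: v_d = 8.01e+05 cm/s

8.01e+05


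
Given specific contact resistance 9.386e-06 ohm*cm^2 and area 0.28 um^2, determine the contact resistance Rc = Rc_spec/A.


Step 1: Convert area to cm^2: 0.28 um^2 = 2.8000e-09 cm^2
Step 2: Rc = Rc_spec / A = 9.386e-06 / 2.8000e-09
Step 3: Rc = 3.35e+03 ohms

3.35e+03


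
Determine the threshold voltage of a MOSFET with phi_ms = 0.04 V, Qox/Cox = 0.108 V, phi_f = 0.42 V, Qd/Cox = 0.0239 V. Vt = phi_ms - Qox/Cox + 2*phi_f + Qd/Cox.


Step 1: Vt = phi_ms - Qox/Cox + 2*phi_f + Qd/Cox
Step 2: Vt = 0.04 - 0.108 + 2*0.42 + 0.0239
Step 3: Vt = 0.04 - 0.108 + 0.84 + 0.0239
Step 4: Vt = 0.7959 V

0.7959


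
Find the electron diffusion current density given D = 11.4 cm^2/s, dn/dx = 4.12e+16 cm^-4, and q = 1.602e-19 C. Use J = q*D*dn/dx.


Step 1: J = q * D * (dn/dx)
Step 2: J = 1.602e-19 * 11.4 * 4.12e+16
Step 3: J = 7.52e-02 A/cm^2

7.52e-02


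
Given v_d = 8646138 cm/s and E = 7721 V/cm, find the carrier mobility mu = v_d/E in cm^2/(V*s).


Step 1: mu = v_d / E
Step 2: mu = 8646138 / 7721
Step 3: mu = 1119.82 cm^2/(V*s)

1119.82


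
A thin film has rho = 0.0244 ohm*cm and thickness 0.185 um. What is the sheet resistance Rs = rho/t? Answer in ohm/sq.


Step 1: Convert thickness to cm: t = 0.185 um = 1.8500e-05 cm
Step 2: Rs = rho / t = 0.0244 / 1.8500e-05
Step 3: Rs = 1318.9 ohm/sq

1318.9


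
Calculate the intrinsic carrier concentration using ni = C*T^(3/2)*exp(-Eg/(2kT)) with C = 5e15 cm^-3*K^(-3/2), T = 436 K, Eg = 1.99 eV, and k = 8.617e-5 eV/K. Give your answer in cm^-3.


Step 1: Compute kT = 8.617e-5 * 436 = 0.03757012 eV
Step 2: Exponent = -Eg/(2kT) = -1.99/(2*0.03757012) = -26.48381
Step 3: T^(3/2) = 436^1.5 = 9103.95
Step 4: ni = 5e15 * 9103.95 * exp(-26.48381) = 1.43e+08 cm^-3

1.43e+08


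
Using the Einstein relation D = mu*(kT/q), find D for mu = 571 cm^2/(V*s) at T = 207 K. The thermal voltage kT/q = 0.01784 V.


Step 1: D = mu * (kT/q)
Step 2: D = 571 * 0.01784
Step 3: D = 10.19 cm^2/s

10.19


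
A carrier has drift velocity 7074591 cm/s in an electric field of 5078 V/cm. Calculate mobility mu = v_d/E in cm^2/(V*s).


Step 1: mu = v_d / E
Step 2: mu = 7074591 / 5078
Step 3: mu = 1393.18 cm^2/(V*s)

1393.18


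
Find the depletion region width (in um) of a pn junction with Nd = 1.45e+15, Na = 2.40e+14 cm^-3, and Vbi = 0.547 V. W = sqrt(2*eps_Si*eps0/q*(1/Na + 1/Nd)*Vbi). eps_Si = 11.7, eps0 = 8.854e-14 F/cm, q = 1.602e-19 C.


Step 1: 1/Na + 1/Nd = 1/2.40e+14 + 1/1.45e+15 = 4.85632e-15
Step 2: 2*eps*eps0/q = 2*11.7*8.854e-14/1.602e-19 = 1.293281e+07
Step 3: W^2 = 1.293281e+07 * 4.85632e-15 * 0.547 = 3.43548e-08
Step 4: W = sqrt(3.43548e-08) = 1.854e-04 cm = 1.854 um

1.854


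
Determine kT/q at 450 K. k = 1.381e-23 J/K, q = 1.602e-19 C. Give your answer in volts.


Step 1: kT = 1.381e-23 * 450 = 6.2145e-21 J
Step 2: Vt = kT/q = 6.2145e-21 / 1.602e-19
Step 3: Vt = 0.03879 V

0.03879


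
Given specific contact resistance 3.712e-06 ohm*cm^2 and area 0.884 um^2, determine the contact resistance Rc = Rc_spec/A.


Step 1: Convert area to cm^2: 0.884 um^2 = 8.8400e-09 cm^2
Step 2: Rc = Rc_spec / A = 3.712e-06 / 8.8400e-09
Step 3: Rc = 4.20e+02 ohms

4.20e+02


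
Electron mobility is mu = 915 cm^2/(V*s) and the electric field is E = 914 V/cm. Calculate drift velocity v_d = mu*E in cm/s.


Step 1: v_d = mu * E
Step 2: v_d = 915 * 914 = 836310
Step 3: v_d = 8.36e+05 cm/s

8.36e+05


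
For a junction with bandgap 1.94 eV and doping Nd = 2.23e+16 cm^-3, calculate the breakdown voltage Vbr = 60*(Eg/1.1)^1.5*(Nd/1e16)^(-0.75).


Step 1: Eg/1.1 = 1.94/1.1 = 1.763636
Step 2: (Eg/1.1)^1.5 = 1.763636^1.5 = 2.342143
Step 3: (Nd/1e16)^(-0.75) = (2.23)^(-0.75) = 0.547988
Step 4: Vbr = 60 * 2.342143 * 0.547988 = 77.0 V

77.0


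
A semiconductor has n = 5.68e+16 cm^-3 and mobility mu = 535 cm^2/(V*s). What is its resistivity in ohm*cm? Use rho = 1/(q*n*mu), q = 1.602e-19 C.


Step 1: sigma = q * n * mu = 1.602e-19 * 5.68e+16 * 535 = 4.86816e+00 S/cm
Step 2: rho = 1 / sigma = 1 / 4.86816e+00 = 0.2054 ohm*cm

0.2054


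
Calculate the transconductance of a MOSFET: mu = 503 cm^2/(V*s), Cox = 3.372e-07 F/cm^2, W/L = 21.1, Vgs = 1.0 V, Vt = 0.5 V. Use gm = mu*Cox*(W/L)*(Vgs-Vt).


Step 1: Vov = Vgs - Vt = 1.0 - 0.5 = 0.5 V
Step 2: gm = mu * Cox * (W/L) * Vov
Step 3: gm = 503 * 3.372e-07 * 21.1 * 0.5 = 1.79e-03 S

1.79e-03


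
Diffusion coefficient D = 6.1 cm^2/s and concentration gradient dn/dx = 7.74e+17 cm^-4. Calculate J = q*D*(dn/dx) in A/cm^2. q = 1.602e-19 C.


Step 1: J = q * D * (dn/dx)
Step 2: J = 1.602e-19 * 6.1 * 7.74e+17
Step 3: J = 7.56e-01 A/cm^2

7.56e-01


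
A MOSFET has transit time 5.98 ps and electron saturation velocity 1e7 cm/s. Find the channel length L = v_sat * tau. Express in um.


Step 1: tau in seconds = 5.98 ps * 1e-12 = 5.9800e-12 s
Step 2: L = v_sat * tau = 1e7 * 5.9800e-12 = 5.9800e-05 cm
Step 3: L in um = 5.9800e-05 * 1e4 = 0.598 um

0.598


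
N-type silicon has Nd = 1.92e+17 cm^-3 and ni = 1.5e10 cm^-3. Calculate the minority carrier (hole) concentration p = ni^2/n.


Step 1: Since Nd >> ni, n ≈ Nd = 1.92e+17 cm^-3
Step 2: p = ni^2 / n = (1.5e10)^2 / 1.92e+17
Step 3: p = 2.25e20 / 1.92e+17 = 1.17e+03 cm^-3

1.17e+03


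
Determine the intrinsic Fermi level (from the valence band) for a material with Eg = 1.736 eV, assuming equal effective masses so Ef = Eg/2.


Step 1: For an intrinsic semiconductor, the Fermi level sits at midgap.
Step 2: Ef = Eg / 2 = 1.736 / 2 = 0.868 eV

0.868


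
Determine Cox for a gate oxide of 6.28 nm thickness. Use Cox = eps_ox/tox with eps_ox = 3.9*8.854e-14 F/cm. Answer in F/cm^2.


Step 1: eps_ox = 3.9 * 8.854e-14 = 3.45306e-13 F/cm
Step 2: tox in cm = 6.28 nm * 1e-7 = 6.2800e-07 cm
Step 3: Cox = 3.45306e-13 / 6.2800e-07 = 5.50e-07 F/cm^2

5.50e-07


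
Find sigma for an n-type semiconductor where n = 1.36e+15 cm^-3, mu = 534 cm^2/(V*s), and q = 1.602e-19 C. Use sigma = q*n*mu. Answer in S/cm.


Step 1: sigma = q * n * mu
Step 2: sigma = 1.602e-19 * 1.36e+15 * 534
Step 3: sigma = 1.163e-01 S/cm

1.163e-01


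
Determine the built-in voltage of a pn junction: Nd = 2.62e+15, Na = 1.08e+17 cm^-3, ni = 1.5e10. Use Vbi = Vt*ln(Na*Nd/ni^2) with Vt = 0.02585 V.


Step 1: Compute Na*Nd/ni^2 = 1.08e+17 * 2.62e+15 / (1.5e10)^2 = 1.2576e+12
Step 2: ln(1.2576e+12) = 27.8602
Step 3: Vbi = 0.02585 * 27.8602 = 0.72 V

0.72


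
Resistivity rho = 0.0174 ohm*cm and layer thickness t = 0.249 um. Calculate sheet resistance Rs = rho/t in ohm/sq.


Step 1: Convert thickness to cm: t = 0.249 um = 2.4900e-05 cm
Step 2: Rs = rho / t = 0.0174 / 2.4900e-05
Step 3: Rs = 698.8 ohm/sq

698.8


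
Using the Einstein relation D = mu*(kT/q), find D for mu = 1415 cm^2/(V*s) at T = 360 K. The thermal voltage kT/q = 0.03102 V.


Step 1: D = mu * (kT/q)
Step 2: D = 1415 * 0.03102
Step 3: D = 43.89 cm^2/s

43.89


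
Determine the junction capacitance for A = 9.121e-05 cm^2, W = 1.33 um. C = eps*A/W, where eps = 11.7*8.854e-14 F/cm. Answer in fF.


Step 1: eps_Si = 11.7 * 8.854e-14 = 1.035918e-12 F/cm
Step 2: W in cm = 1.33 * 1e-4 = 1.33e-04 cm
Step 3: C = 1.035918e-12 * 9.121e-05 / 1.33e-04 = 7.104217e-13 F
Step 4: C = 710.42 fF

710.42


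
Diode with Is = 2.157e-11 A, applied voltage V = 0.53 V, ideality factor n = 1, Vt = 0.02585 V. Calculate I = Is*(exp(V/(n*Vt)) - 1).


Step 1: V/(n*Vt) = 0.53/(1*0.02585) = 20.5029
Step 2: exp(20.5029) = 8.0223e+08
Step 3: I = 2.157e-11 * (8.0223e+08 - 1) = 1.73e-02 A

1.73e-02


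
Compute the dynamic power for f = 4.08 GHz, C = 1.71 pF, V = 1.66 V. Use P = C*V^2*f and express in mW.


Step 1: V^2 = 1.66^2 = 2.7556 V^2
Step 2: P = C*V^2*f = 1.71e-12 F * 2.7556 * 4.08e9 Hz
Step 3: P = 1.922527008e-02 W
Step 4: P = 19.225 mW

19.225


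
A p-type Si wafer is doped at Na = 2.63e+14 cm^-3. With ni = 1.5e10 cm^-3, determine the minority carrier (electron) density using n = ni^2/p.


Step 1: Majority hole concentration p ≈ Na = 2.63e+14 cm^-3
Step 2: n = ni^2 / Na = (1.5e10)^2 / 2.63e+14
Step 3: n = 8.56e+05 cm^-3

8.56e+05


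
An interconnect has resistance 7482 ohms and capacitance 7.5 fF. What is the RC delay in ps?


Step 1: tau = R * C
Step 2: tau = 7482 * 7.5 fF = 7482 * 7.5e-15 F
Step 3: tau = 5.6115e-11 s = 56.115 ps

56.115


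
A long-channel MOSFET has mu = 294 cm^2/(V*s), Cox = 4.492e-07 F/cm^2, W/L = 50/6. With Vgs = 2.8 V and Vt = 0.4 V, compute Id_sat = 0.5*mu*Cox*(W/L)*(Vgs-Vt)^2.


Step 1: Overdrive voltage Vov = Vgs - Vt = 2.8 - 0.4 = 2.4 V
Step 2: W/L = 50/6 = 8.33333
Step 3: Id = 0.5 * 294 * 4.492e-07 * 8.33333 * 2.4^2
Step 4: Id = 3.17e-03 A

3.17e-03


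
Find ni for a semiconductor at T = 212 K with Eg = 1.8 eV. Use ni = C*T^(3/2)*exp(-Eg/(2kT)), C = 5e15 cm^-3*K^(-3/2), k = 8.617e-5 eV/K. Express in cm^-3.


Step 1: Compute kT = 8.617e-5 * 212 = 0.01826804 eV
Step 2: Exponent = -Eg/(2kT) = -1.8/(2*0.01826804) = -49.26637
Step 3: T^(3/2) = 212^1.5 = 3086.77
Step 4: ni = 5e15 * 3086.77 * exp(-49.26637) = 6.20e-03 cm^-3

6.20e-03


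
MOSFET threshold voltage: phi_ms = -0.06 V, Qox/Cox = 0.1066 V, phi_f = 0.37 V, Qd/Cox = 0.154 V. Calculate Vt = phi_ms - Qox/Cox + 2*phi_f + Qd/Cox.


Step 1: Vt = phi_ms - Qox/Cox + 2*phi_f + Qd/Cox
Step 2: Vt = -0.06 - 0.1066 + 2*0.37 + 0.154
Step 3: Vt = -0.06 - 0.1066 + 0.74 + 0.154
Step 4: Vt = 0.7274 V

0.7274


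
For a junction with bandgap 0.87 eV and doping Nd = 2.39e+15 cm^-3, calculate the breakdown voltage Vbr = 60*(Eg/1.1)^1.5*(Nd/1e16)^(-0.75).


Step 1: Eg/1.1 = 0.87/1.1 = 0.790909
Step 2: (Eg/1.1)^1.5 = 0.790909^1.5 = 0.703380
Step 3: (Nd/1e16)^(-0.75) = (0.239)^(-0.75) = 2.925510
Step 4: Vbr = 60 * 0.703380 * 2.925510 = 123.5 V

123.5
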